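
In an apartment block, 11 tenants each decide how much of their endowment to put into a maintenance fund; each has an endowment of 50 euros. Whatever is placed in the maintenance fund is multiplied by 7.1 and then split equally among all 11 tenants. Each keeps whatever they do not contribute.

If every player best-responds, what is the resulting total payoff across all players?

Each contributed unit returns 7.1/11 = 0.6455 to its contributor — below 1 — so contributing 0 is dominant for every player. At the Nash equilibrium everyone keeps their 50, and the group total is 11 × 50 = 550.

550.00 euros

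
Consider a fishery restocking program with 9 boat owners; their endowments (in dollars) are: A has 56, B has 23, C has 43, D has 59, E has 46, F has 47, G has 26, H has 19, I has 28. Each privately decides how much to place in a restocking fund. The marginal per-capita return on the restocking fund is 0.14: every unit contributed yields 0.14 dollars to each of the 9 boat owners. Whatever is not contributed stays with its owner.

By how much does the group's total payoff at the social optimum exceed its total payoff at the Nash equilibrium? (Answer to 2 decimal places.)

90.22 dollars

The private return per contributed unit is 0.14 < 1 for everyone, so the Nash equilibrium is zero contribution and the group total is Σ E_j = 56 + 23 + 43 + 59 + 46 + 47 + 26 + 19 + 28 = 347.
Each contributed unit returns 1.260 to the group, so the social optimum is full contribution by everyone: group total = 1.260 × 347 = 437.22.
Efficiency loss = (1.260 − 1) × 347 = 90.22.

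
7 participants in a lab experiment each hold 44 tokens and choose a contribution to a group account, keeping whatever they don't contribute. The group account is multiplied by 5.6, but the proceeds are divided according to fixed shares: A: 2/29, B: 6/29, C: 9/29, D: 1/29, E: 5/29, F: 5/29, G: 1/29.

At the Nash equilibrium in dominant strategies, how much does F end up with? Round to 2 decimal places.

128.97 tokens

For player j, contributing a unit is worthwhile iff 5.6 × (j's share) ≥ 1, i.e. iff j's share is at least 0.1786.
B and C are above the threshold, contributing 44 each; the remaining 5 contribute 0. Total contributed: 88.
F keeps 44 and receives 5.6 × 88 × 5/29 = 84.97 from the group account, for a payoff of 128.97.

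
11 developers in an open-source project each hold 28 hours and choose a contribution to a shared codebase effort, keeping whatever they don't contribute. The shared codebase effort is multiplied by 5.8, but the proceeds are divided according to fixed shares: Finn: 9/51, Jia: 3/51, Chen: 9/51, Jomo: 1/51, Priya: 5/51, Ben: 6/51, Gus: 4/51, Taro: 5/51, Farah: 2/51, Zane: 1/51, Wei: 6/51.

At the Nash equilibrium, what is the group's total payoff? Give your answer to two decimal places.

For player j, contributing a unit is worthwhile iff 5.8 × (j's share) ≥ 1, i.e. iff j's share is at least 0.1724.
Finn and Chen are above the threshold, contributing 28 each; the remaining 9 contribute 0. Total contributed: 56.
The shared codebase effort pays out 5.8 × 56 = 324.80 in total (split across the unequal shares, but the aggregate is all that matters for the group sum).
The 9 free-riders keep 28 each, adding 252. Group total = 252 + 324.80 = 576.80.

576.80 hours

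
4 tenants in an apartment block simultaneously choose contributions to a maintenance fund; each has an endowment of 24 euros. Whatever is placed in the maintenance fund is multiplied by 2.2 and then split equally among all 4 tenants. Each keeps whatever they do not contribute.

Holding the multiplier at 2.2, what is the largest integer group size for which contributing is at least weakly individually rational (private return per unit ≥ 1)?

Private return per unit is 2.2/(group size), which is ≥ 1 whenever the group size is ≤ 2.2.
The largest such integer is 2.

2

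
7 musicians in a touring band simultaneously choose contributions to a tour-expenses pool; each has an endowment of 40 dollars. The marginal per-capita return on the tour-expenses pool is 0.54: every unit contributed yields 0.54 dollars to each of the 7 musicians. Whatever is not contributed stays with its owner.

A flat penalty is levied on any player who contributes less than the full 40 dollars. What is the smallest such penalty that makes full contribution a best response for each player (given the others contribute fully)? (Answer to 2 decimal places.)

18.40 dollars

Given the others contribute fully, the best deviation is to contribute 0 (any partial contribution still incurs the fine and gives up units whose private return 0.54 is below 1).
Deviating from 40 to 0 saves 40 dollars but forfeits the deviator's share of the drop in the tour-expenses pool: 0.54 × 40 = 21.60.
So the deviation gain is 40 − 21.60 = 18.40, and the fine must be at least 18.40 dollars to wipe it out.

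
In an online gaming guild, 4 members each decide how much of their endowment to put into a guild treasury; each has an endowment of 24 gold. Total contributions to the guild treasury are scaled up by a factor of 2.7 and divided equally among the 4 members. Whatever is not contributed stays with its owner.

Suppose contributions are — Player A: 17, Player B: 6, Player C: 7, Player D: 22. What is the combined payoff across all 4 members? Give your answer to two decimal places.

Total contributed: 17 + 6 + 7 + 22 = 52; total kept: 4 × 24 − 52 = 44.
The guild treasury pays out 2.7 × 52 = 140.40 in aggregate.
Group total = 44 + 140.40 = 184.40.

184.40 gold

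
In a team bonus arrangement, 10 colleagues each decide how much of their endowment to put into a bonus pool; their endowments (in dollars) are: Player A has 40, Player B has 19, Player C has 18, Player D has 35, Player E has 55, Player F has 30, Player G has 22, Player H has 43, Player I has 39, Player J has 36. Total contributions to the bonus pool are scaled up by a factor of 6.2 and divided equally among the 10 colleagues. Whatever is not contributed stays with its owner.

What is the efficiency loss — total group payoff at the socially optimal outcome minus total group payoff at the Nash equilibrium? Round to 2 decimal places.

1752.40 dollars

The private return per contributed unit is 6.2/10 = 0.6200 < 1 for every player regardless of endowment, so the Nash equilibrium is zero contribution and the group total is Σ E_j = 40 + 19 + 18 + 35 + 55 + 30 + 22 + 43 + 39 + 36 = 337.
Each contributed unit returns 6.200 to the group, so the social optimum is full contribution by everyone: group total = 6.200 × 337 = 2089.40.
Efficiency loss = (6.200 − 1) × 337 = 1752.40.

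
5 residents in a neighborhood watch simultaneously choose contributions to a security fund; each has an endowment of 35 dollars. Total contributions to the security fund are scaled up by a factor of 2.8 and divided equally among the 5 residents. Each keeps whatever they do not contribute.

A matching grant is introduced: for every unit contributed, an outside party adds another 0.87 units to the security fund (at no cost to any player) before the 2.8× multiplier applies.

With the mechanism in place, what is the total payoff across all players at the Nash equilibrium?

Under the mechanism each unit contributed yields 2.8 × 1.87 / 5 = 1.0472 back to its contributor per unit of net cost, which exceeds 1, making full contribution the dominant choice for everyone.
At the Nash equilibrium everyone contributes 35. Group total payoff = 2.8 × 1.87 × 175 = 916.30.

916.30 dollars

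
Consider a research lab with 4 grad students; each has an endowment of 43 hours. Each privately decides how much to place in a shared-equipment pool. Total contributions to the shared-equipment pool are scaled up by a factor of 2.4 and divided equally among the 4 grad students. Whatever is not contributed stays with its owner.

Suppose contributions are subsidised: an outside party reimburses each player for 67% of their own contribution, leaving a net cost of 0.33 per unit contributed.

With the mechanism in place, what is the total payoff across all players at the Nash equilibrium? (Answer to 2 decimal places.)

Under the mechanism each unit contributed yields (2.4/4) / 0.33 = 1.8182 back to its contributor per unit of net cost, which exceeds 1, making full contribution the dominant choice for everyone.
So the Nash equilibrium is full contribution by all 4; the group earns 4 × (43 × 0.67 + 2.4 × 43) = 528.04.

528.04 hours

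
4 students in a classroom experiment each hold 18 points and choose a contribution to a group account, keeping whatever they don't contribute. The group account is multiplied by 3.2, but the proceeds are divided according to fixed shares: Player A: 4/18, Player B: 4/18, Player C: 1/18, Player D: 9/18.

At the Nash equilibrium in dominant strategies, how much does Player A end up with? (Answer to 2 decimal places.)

A player with share s gets back 3.2·s per unit contributed, so full contribution is dominant for anyone with s > 1/3.2 = 0.3125 and zero contribution is dominant for anyone below.
The only share above 0.3125 is Player D's 9/18, contributing 18; the remaining 3 contribute 0. Total contributed: 18.
Player A keeps 18 and receives 3.2 × 18 × 4/18 = 12.80 from the group account, for a payoff of 30.80.

30.80 points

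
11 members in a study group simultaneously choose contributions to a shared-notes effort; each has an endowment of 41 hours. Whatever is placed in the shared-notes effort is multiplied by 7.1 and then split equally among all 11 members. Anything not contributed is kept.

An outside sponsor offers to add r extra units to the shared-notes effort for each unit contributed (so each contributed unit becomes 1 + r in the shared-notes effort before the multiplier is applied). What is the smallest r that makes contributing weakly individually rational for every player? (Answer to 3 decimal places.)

With matching at rate r, one contributed unit becomes (1 + r) in the shared-notes effort and returns 7.1 × (1 + r) / 11 to the contributor.
Setting this equal to 1: 1 + r = 11/7.1 = 1.5493.
So the minimum matching rate is r = 1.5493 − 1 = 0.549.

0.549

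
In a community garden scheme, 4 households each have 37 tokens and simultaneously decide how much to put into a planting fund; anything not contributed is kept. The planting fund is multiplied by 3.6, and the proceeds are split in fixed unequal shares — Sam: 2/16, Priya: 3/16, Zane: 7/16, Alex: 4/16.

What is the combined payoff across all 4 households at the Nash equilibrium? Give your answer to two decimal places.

Player j's private return per contributed unit is 3.6 × (j's share). Contributing is weakly dominant for j when that share is at least 1/3.6 = 0.2778, and contributing 0 is dominant otherwise.
Only Zane (7/16) clears that bar, contributing 37; the remaining 3 contribute 0. Total contributed: 37.
The planting fund pays out 3.6 × 37 = 133.20 in total (split across the unequal shares, but the aggregate is all that matters for the group sum).
The 3 free-riders keep 37 each, adding 111. Group total = 111 + 133.20 = 244.20.

244.20 tokens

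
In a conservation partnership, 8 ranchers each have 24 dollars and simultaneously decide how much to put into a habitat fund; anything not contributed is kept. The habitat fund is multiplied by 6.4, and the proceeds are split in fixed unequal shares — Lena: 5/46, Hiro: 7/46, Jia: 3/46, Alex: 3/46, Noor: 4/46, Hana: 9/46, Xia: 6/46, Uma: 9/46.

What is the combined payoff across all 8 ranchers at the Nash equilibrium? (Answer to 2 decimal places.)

Player j's private return per contributed unit is 6.4 × (j's share). Contributing is weakly dominant for j when that share is at least 1/6.4 = 0.1563, and contributing 0 is dominant otherwise.
The shares above 0.1563 belong to Hana and Uma, contributing 24 each; the remaining 6 contribute 0. Total contributed: 48.
The habitat fund pays out 6.4 × 48 = 307.20 in total (split across the unequal shares, but the aggregate is all that matters for the group sum).
The 6 free-riders keep 24 each, adding 144. Group total = 144 + 307.20 = 451.20.

451.20 dollars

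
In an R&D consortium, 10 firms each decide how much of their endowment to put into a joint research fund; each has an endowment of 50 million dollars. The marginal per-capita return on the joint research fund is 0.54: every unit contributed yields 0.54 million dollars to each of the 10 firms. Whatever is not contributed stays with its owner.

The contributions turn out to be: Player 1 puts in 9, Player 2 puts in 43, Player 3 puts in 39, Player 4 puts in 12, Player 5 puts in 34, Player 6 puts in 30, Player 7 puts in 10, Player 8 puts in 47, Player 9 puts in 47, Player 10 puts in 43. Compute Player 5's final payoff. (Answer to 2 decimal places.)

Total contributed: 9 + 43 + 39 + 12 + 34 + 30 + 10 + 47 + 47 + 43 = 314.
Each receives 0.54 × 314 = 169.56 from the joint research fund.
Player 5 keeps 50 − 34 = 16, so Player 5's payoff is 16 + 169.56 = 185.56.

185.56 million dollars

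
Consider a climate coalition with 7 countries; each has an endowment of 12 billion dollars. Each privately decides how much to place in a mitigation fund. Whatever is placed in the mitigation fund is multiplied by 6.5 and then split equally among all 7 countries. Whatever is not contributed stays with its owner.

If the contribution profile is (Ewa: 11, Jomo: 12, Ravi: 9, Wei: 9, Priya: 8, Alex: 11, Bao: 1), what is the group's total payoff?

Total contributed: 11 + 12 + 9 + 9 + 8 + 11 + 1 = 61; total kept: 7 × 12 − 61 = 23.
The mitigation fund pays out 6.5 × 61 = 396.50 in aggregate.
Group total = 23 + 396.50 = 419.50.

419.50 billion dollars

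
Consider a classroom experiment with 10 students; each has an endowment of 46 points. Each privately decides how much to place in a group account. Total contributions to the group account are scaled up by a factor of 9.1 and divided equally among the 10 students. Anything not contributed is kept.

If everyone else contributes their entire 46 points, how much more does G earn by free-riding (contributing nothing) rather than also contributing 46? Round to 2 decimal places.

4.14 points

Switching from a contribution of 46 to 0 lets G keep an extra 46 points, but lowers the group account by 46, which costs G their own share of that drop: 9.1/10 × 46 = 41.86.
Net gain = 46 − 41.86 = 4.14. The private return per contributed unit (0.9100) is below 1, so free-riding is indeed the best response regardless of what the others do.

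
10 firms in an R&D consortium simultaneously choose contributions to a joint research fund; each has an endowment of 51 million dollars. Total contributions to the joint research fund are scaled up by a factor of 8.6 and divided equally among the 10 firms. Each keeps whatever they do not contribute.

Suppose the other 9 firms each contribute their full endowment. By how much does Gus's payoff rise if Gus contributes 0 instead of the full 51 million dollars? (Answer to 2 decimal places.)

Switching from a contribution of 51 to 0 lets Gus keep an extra 51 million dollars, but lowers the joint research fund by 51, which costs Gus their own share of that drop: 8.6/10 × 51 = 43.86.
Net gain = 51 − 43.86 = 7.14. The private return per contributed unit (0.8600) is below 1, so free-riding is indeed the best response regardless of what the others do.

7.14 million dollars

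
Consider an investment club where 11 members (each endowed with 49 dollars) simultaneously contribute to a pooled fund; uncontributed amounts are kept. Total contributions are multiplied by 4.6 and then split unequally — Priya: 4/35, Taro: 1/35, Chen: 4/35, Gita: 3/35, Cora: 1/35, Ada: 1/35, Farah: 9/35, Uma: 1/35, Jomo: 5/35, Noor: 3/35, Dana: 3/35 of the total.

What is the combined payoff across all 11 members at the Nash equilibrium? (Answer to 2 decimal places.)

715.40 dollars

A player with share s gets back 4.6·s per unit contributed, so full contribution is dominant for anyone with s > 1/4.6 = 0.2174 and zero contribution is dominant for anyone below.
Only Farah (9/35) clears that bar, contributing 49; the remaining 10 contribute 0. Total contributed: 49.
The pooled fund pays out 4.6 × 49 = 225.40 in total (split across the unequal shares, but the aggregate is all that matters for the group sum).
The 10 free-riders keep 49 each, adding 490. Group total = 490 + 225.40 = 715.40.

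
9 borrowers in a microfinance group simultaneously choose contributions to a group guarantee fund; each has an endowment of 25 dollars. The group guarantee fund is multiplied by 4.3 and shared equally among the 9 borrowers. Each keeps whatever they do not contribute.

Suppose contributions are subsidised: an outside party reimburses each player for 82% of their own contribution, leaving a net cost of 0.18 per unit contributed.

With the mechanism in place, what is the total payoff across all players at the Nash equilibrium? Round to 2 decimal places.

The effective private return per unit is now (4.3/9) / 0.18 = 2.6543 > 1, so every player's dominant strategy flips to full contribution.
At the Nash equilibrium everyone contributes 25. Group total payoff = 9 × (25 × 0.82 + 4.3 × 25) = 1152.00.

1152.00 dollars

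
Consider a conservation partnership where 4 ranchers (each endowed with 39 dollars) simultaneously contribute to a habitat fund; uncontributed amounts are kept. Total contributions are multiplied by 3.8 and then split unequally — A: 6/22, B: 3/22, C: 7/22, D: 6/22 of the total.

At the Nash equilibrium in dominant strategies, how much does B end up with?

Each unit j contributes comes back to j as 3.8 × (j's share), so j prefers to contribute only if that share exceeds 1/3.8 = 0.2632; otherwise keeping the unit dominates.
A, C and D clear that bar, contributing 39 each; the remaining 1 contribute 0. Total contributed: 117.
B keeps 39 and receives 3.8 × 117 × 3/22 = 60.63 from the habitat fund, for a payoff of 99.63.

99.63 dollars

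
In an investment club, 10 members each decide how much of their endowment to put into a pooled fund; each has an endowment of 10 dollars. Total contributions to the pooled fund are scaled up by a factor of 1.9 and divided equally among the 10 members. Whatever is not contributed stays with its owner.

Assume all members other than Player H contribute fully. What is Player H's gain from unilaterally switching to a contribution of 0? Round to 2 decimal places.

Switching from a contribution of 10 to 0 lets Player H keep an extra 10 dollars, but lowers the pooled fund by 10, which costs Player H their own share of that drop: 1.9/10 × 10 = 1.90.
Net gain = 10 − 1.90 = 8.10. The private return per contributed unit (0.1900) is below 1, so free-riding is indeed the best response regardless of what the others do.

8.10 dollars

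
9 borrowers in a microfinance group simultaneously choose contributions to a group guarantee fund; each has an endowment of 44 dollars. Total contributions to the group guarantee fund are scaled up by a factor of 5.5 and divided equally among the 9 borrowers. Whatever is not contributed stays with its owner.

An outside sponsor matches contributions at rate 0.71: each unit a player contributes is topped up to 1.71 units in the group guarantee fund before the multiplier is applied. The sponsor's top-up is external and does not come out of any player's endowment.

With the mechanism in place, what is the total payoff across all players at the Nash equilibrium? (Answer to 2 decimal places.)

Under the mechanism each unit contributed yields 5.5 × 1.71 / 9 = 1.0450 back to its contributor per unit of net cost, which exceeds 1, making full contribution the dominant choice for everyone.
So the Nash equilibrium is full contribution by all 9; the group earns 5.5 × 1.71 × 396 = 3724.38.

3724.38 dollars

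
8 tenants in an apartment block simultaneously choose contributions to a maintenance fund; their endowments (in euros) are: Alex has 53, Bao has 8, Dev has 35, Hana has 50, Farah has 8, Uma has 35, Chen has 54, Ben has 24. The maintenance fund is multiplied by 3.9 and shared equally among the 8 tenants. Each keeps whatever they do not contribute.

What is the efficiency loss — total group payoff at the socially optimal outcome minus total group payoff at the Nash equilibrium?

The private return per contributed unit is 3.9/8 = 0.4875 < 1 for every player regardless of endowment, so the Nash equilibrium is zero contribution and the group total is Σ E_j = 53 + 8 + 35 + 50 + 8 + 35 + 54 + 24 = 267.
Each contributed unit returns 3.900 to the group, so the social optimum is full contribution by everyone: group total = 3.900 × 267 = 1041.30.
Efficiency loss = (3.900 − 1) × 267 = 774.30.

774.30 euros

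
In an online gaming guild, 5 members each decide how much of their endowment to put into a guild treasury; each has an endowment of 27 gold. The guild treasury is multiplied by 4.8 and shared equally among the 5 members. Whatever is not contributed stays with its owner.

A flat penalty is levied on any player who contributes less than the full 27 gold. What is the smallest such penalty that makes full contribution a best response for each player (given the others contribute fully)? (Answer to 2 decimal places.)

1.08 gold

Given the others contribute fully, the best deviation is to contribute 0 (any partial contribution still incurs the fine and gives up units whose private return 0.9600 is below 1).
Deviating from 27 to 0 saves 27 gold but forfeits the deviator's share of the drop in the guild treasury: 4.8/5 × 27 = 25.92.
So the deviation gain is 27 − 25.92 = 1.08, and the fine must be at least 1.08 gold to wipe it out.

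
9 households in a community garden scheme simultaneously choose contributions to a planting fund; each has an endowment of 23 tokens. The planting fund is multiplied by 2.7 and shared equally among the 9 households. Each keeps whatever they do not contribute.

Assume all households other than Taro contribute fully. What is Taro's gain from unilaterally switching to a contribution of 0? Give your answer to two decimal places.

Switching from a contribution of 23 to 0 lets Taro keep an extra 23 tokens, but lowers the planting fund by 23, which costs Taro their own share of that drop: 2.7/9 × 23 = 6.90.
Net gain = 23 − 6.90 = 16.10. The private return per contributed unit (0.3000) is below 1, so free-riding is indeed the best response regardless of what the others do.

16.10 tokens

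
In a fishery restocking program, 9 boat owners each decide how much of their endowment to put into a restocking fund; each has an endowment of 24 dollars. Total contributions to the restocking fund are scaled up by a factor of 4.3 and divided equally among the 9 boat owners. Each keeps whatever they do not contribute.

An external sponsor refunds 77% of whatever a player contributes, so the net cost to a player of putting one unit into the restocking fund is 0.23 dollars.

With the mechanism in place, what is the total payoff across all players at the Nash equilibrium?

1095.12 dollars

Under the mechanism each unit contributed yields (4.3/9) / 0.23 = 2.0773 back to its contributor per unit of net cost, which exceeds 1, making full contribution the dominant choice for everyone.
At the Nash equilibrium everyone contributes 24. Group total payoff = 9 × (24 × 0.77 + 4.3 × 24) = 1095.12.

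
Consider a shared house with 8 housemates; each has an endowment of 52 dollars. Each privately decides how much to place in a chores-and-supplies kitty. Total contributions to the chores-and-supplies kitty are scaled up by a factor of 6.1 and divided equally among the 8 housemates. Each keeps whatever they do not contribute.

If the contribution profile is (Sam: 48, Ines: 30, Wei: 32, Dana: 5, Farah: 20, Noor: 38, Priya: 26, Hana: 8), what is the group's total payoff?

Total contributed: 48 + 30 + 32 + 5 + 20 + 38 + 26 + 8 = 207; total kept: 8 × 52 − 207 = 209.
The chores-and-supplies kitty pays out 6.1 × 207 = 1262.70 in aggregate.
Group total = 209 + 1262.70 = 1471.70.

1471.70 dollars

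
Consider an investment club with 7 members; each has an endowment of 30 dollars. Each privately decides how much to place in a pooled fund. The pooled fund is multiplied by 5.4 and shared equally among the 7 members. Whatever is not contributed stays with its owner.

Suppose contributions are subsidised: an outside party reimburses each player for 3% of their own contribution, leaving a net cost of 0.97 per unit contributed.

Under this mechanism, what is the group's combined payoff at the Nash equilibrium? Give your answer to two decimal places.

Even with the mechanism, each unit contributed returns only (5.4/7) / 0.97 = 0.7953 per unit of net cost, so contributing nothing is still dominant.
At the Nash equilibrium no one contributes; group total payoff = 7 × 30 = 210.

210.00 dollars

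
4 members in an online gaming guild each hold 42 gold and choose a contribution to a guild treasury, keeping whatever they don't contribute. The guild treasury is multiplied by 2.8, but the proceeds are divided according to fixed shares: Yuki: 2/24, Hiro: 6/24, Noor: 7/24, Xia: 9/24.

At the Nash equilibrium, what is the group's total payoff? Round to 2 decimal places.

Player j's private return per contributed unit is 2.8 × (j's share). Contributing is weakly dominant for j when that share is at least 1/2.8 = 0.3571, and contributing 0 is dominant otherwise.
The only share above 0.3571 is Xia's 9/24, contributing 42; the remaining 3 contribute 0. Total contributed: 42.
The guild treasury pays out 2.8 × 42 = 117.60 in total (split across the unequal shares, but the aggregate is all that matters for the group sum).
The 3 free-riders keep 42 each, adding 126. Group total = 126 + 117.60 = 243.60.

243.60 gold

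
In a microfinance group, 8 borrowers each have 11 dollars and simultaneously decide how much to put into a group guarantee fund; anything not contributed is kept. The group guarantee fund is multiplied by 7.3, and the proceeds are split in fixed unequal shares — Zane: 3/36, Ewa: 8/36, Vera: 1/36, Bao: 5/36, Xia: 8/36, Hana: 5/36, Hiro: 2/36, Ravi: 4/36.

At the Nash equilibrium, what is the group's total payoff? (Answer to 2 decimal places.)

365.20 dollars

Each unit j contributes comes back to j as 7.3 × (j's share), so j prefers to contribute only if that share exceeds 1/7.3 = 0.1370; otherwise keeping the unit dominates.
Ewa, Bao, Xia and Hana are above the threshold, contributing 11 each; the remaining 4 contribute 0. Total contributed: 44.
The group guarantee fund pays out 7.3 × 44 = 321.20 in total (split across the unequal shares, but the aggregate is all that matters for the group sum).
The 4 free-riders keep 11 each, adding 44. Group total = 44 + 321.20 = 365.20.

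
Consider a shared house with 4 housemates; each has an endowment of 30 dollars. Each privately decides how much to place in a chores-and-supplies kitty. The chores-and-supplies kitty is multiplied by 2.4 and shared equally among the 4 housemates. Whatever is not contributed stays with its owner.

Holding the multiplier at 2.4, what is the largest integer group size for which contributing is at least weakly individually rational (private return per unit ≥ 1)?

Private return per unit is 2.4/(group size), which is ≥ 1 whenever the group size is ≤ 2.4.
The largest such integer is 2.

2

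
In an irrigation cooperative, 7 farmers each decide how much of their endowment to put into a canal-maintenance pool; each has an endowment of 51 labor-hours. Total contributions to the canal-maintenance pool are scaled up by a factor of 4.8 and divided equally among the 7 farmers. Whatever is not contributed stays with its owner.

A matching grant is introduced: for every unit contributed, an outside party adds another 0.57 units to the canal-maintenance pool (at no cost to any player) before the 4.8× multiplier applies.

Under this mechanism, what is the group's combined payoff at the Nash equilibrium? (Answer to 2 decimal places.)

2690.35 labor-hours

The effective private return per unit is now 4.8 × 1.57 / 7 = 1.0766 > 1, so every player's dominant strategy flips to full contribution.
At the Nash equilibrium everyone contributes 51. Group total payoff = 4.8 × 1.57 × 357 = 2690.35.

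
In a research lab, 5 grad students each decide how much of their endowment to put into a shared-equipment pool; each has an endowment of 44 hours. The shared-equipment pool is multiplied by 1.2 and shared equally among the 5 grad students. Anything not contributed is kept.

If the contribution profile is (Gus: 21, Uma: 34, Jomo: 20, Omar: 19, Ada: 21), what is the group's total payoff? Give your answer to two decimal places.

Total contributed: 21 + 34 + 20 + 19 + 21 = 115; total kept: 5 × 44 − 115 = 105.
The shared-equipment pool pays out 1.2 × 115 = 138.00 in aggregate.
Group total = 105 + 138.00 = 243.00.

243.00 hours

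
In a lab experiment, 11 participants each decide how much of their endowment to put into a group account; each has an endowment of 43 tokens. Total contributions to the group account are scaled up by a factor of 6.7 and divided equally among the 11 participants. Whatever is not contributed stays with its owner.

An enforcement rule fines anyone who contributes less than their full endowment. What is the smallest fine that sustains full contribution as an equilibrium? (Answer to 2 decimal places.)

16.81 tokens

Given the others contribute fully, the best deviation is to contribute 0 (any partial contribution still incurs the fine and gives up units whose private return 0.6091 is below 1).
Deviating from 43 to 0 saves 43 tokens but forfeits the deviator's share of the drop in the group account: 6.7/11 × 43 = 26.19.
So the deviation gain is 43 − 26.19 = 16.81, and the fine must be at least 16.81 tokens to wipe it out.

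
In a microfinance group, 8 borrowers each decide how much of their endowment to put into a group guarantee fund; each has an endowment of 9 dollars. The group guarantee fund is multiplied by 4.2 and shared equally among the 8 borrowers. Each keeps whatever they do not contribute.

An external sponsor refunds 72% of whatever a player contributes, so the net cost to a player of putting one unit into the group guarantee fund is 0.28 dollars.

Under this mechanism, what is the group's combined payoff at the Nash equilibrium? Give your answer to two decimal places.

354.24 dollars

With the mechanism, a contributed unit returns (4.2/8) / 0.28 = 1.8750 per unit of net cost to the contributor — now above 1 — so contributing fully is weakly dominant for every player.
So the Nash equilibrium is full contribution by all 8; the group earns 8 × (9 × 0.72 + 4.2 × 9) = 354.24.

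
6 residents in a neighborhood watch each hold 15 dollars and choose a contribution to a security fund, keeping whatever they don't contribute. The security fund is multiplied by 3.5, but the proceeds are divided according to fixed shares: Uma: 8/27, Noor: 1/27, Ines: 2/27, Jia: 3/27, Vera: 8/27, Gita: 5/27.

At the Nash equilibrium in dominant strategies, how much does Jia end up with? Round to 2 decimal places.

Each unit j contributes comes back to j as 3.5 × (j's share), so j prefers to contribute only if that share exceeds 1/3.5 = 0.2857; otherwise keeping the unit dominates.
Uma and Vera clear that bar, contributing 15 each; the remaining 4 contribute 0. Total contributed: 30.
Jia keeps 15 and receives 3.5 × 30 × 3/27 = 11.67 from the security fund, for a payoff of 26.67.

26.67 dollars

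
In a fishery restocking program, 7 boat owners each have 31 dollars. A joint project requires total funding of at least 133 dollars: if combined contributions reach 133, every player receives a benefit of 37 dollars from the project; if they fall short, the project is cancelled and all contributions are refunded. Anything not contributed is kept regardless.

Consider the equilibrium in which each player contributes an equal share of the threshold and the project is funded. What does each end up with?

Equal share of the threshold: 133/7 = 19.
At this profile no one gains by cutting their contribution: any cut drops the total below 133, the project is cancelled, contributions are refunded, and the deviator ends with 31, which is less than 31 − 19 + 37 = 49. Contributing more than 19 just wastes the excess. So contributing exactly 19 is a best response.
Each player's payoff: 31 − 19 + 37 = 49.

49 dollars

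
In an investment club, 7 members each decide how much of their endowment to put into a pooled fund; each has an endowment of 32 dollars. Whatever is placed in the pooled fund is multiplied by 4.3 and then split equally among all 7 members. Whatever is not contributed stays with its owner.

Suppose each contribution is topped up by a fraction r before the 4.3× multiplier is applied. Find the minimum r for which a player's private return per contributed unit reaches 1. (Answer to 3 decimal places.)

0.628

With matching at rate r, one contributed unit becomes (1 + r) in the pooled fund and returns 4.3 × (1 + r) / 7 to the contributor.
Setting this equal to 1: 1 + r = 7/4.3 = 1.6279.
So the minimum matching rate is r = 1.6279 − 1 = 0.628.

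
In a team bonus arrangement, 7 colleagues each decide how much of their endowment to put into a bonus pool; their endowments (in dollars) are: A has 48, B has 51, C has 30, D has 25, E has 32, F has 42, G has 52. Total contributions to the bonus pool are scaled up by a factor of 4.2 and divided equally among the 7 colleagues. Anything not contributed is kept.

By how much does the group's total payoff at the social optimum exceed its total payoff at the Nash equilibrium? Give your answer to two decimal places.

The private return per contributed unit is 4.2/7 = 0.6000 < 1 for every player regardless of endowment, so the Nash equilibrium is zero contribution and the group total is Σ E_j = 48 + 51 + 30 + 25 + 32 + 42 + 52 = 280.
Each contributed unit returns 4.200 to the group, so the social optimum is full contribution by everyone: group total = 4.200 × 280 = 1176.00.
Efficiency loss = (4.200 − 1) × 280 = 896.00.

896.00 dollars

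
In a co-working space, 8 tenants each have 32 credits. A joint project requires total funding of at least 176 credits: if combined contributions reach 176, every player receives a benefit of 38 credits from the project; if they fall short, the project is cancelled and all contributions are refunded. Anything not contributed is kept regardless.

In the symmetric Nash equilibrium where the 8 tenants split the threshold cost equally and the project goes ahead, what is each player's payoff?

Equal share of the threshold: 176/8 = 22.
At this profile no one gains by cutting their contribution: any cut drops the total below 176, the project is cancelled, contributions are refunded, and the deviator ends with 32, which is less than 32 − 22 + 38 = 48. Contributing more than 22 just wastes the excess. So contributing exactly 22 is a best response.
Each player's payoff: 32 − 22 + 38 = 48.

48 credits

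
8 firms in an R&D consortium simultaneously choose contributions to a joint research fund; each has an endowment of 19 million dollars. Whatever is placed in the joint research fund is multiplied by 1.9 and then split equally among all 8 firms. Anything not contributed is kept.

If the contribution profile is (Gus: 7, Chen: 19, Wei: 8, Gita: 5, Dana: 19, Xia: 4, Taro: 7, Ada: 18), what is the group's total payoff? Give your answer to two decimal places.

230.30 million dollars

Total contributed: 7 + 19 + 8 + 5 + 19 + 4 + 7 + 18 = 87; total kept: 8 × 19 − 87 = 65.
The joint research fund pays out 1.9 × 87 = 165.30 in aggregate.
Group total = 65 + 165.30 = 230.30.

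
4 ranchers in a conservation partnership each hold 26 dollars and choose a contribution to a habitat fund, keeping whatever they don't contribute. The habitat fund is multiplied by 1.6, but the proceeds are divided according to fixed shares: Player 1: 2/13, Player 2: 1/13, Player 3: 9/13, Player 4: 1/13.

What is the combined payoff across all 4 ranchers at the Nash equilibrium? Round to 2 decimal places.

Each unit j contributes comes back to j as 1.6 × (j's share), so j prefers to contribute only if that share exceeds 1/1.6 = 0.6250; otherwise keeping the unit dominates.
Player 3 alone (share 9/13) is above the threshold, contributing 26; the remaining 3 contribute 0. Total contributed: 26.
The habitat fund pays out 1.6 × 26 = 41.60 in total (split across the unequal shares, but the aggregate is all that matters for the group sum).
The 3 free-riders keep 26 each, adding 78. Group total = 78 + 41.60 = 119.60.

119.60 dollars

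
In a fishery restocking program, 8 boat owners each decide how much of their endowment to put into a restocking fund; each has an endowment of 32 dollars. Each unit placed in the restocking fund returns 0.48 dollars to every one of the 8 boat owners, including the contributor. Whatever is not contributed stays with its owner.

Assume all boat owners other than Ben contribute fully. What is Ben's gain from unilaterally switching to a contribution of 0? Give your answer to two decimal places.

Switching from a contribution of 32 to 0 lets Ben keep an extra 32 dollars, but lowers the restocking fund by 32, which costs Ben their own share of that drop: 0.48 × 32 = 15.36.
Net gain = 32 − 15.36 = 16.64. The private return per contributed unit (0.48) is below 1, so free-riding is indeed the best response regardless of what the others do.

16.64 dollars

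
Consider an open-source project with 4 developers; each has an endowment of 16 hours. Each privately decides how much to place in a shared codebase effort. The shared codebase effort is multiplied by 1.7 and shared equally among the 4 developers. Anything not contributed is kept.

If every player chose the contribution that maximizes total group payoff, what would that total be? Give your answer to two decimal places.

Each contributed unit returns 1.700 to the group as a whole (0.4250 to each of 4 players), which exceeds 1, so the social optimum is full contribution: group total = 1.700 × 64 = 108.80.

108.80 hours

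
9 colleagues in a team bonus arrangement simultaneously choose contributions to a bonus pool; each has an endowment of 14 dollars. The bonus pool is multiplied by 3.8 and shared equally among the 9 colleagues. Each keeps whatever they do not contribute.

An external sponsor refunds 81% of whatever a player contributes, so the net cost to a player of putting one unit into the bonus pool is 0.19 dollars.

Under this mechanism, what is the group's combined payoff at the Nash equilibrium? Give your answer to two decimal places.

580.86 dollars

The effective private return per unit is now (3.8/9) / 0.19 = 2.2222 > 1, so every player's dominant strategy flips to full contribution.
At the Nash equilibrium everyone contributes 14. Group total payoff = 9 × (14 × 0.81 + 3.8 × 14) = 580.86.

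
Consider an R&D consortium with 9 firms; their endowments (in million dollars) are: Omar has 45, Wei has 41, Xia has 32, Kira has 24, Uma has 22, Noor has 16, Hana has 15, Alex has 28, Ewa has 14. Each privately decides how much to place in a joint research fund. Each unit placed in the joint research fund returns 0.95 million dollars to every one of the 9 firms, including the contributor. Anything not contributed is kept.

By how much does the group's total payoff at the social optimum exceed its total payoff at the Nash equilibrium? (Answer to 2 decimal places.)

The private return per contributed unit is 0.95 < 1 for everyone, so the Nash equilibrium is zero contribution and the group total is Σ E_j = 45 + 41 + 32 + 24 + 22 + 16 + 15 + 28 + 14 = 237.
Each contributed unit returns 8.550 to the group, so the social optimum is full contribution by everyone: group total = 8.550 × 237 = 2026.35.
Efficiency loss = (8.550 − 1) × 237 = 1789.35.

1789.35 million dollars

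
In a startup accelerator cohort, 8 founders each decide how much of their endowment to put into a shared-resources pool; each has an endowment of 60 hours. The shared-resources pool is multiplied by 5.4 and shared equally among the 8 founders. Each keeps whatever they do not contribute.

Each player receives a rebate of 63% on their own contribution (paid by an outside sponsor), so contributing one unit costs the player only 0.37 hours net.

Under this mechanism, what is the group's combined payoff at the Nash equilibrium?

2894.40 hours

With the mechanism, a contributed unit returns (5.4/8) / 0.37 = 1.8243 per unit of net cost to the contributor — now above 1 — so contributing fully is weakly dominant for every player.
So the Nash equilibrium is full contribution by all 8; the group earns 8 × (60 × 0.63 + 5.4 × 60) = 2894.40.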